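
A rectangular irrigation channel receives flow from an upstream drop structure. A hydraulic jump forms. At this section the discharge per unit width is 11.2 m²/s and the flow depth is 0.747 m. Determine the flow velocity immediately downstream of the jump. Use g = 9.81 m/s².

V₂ = 2.04 m/s

V₁ = q/y₁ = 11.2/0.747 = 15.0 m/s. Fr₁ = V₁/√(g·y₁) = 15.0/√(9.81×0.747) = 5.54.
Bélanger equation: y₂/y₁ = ½[√(1 + 8Fr₁²) − 1] = ½[√246.4 − 1] = 7.35.
y₂ = 7.35 × 0.747 = 5.49 m.
V₂ = q/y₂ = 11.2/5.49 = 2.04 m/s.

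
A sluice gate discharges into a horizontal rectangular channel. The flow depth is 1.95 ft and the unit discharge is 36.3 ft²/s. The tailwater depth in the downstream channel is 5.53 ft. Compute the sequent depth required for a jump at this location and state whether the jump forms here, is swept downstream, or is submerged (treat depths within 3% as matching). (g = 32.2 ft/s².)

y₂ = 5.58 ft; the jump forms here

V₁ = q/y₁ = 36.3/1.95 = 18.6 ft/s. Fr₁ = V₁/√(g·y₁) = 18.6/√(32.2×1.95) = 2.35.
By Bélanger, y₂/y₁ = ½[√(1 + 8Fr₁²) − 1] = ½[√45.15 − 1] = 2.86.
y₂ = 2.86 × 1.95 = 5.58 ft.
Tailwater y_tw = 5.53 ft: y_tw ≈ y₂, so the jump forms here.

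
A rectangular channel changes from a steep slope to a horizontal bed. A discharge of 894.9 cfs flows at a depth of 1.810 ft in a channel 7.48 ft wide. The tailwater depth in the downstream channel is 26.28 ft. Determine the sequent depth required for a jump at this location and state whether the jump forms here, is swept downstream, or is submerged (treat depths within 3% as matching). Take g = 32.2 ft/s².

q = Q/b = 894.9/7.48 = 119.6 ft²/s; V₁ = q/y₁ = 66.10 ft/s. Fr₁ = V₁/√(g·y₁) = 8.658.
By Bélanger, y₂/y₁ = ½[√(1 + 8Fr₁²) − 1] = ½[√600.71 − 1] = 11.75.
y₂ = 11.75 × 1.810 = 21.28 ft.
Tailwater y_tw = 26.28 ft: y_tw > y₂, so the jump is submerged.

y₂ = 21.28 ft; the jump is submerged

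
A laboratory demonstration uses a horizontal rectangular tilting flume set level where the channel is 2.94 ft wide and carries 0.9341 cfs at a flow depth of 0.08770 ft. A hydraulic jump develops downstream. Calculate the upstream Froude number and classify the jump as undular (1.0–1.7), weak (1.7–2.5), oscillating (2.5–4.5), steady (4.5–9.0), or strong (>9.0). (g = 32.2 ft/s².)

q = Q/b = 0.9341/2.94 = 0.3177 ft²/s; V₁ = q/y₁ = 3.623 ft/s. Fr₁ = V₁/√(g·y₁) = 2.156.
Fr₁ = 2.156 lies in the weak range.

Fr₁ = 2.156; weak jump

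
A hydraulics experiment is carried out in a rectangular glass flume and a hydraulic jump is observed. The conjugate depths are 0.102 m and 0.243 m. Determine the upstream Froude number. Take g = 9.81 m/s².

For a rectangular channel the momentum equation gives q² = ½·g·y₁·y₂·(y₁ + y₂) = ½×9.81×0.102×0.243×0.345 = 0.0419.
q = √0.0419 = 0.205 m²/s.
V₁ = q/y₁ = 2.01 m/s; Fr₁ = V₁/√(g·y₁) = 2.01.

Fr₁ = 2.01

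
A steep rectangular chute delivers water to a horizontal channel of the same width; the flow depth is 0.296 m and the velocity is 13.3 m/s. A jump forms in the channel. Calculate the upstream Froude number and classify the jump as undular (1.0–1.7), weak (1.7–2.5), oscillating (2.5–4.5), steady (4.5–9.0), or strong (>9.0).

Fr₁ = V₁/√(g·y₁) = 13.3/√(9.81×0.296) = 7.80.
Fr₁ = 7.80 lies in the steady range.

Fr₁ = 7.80; steady jump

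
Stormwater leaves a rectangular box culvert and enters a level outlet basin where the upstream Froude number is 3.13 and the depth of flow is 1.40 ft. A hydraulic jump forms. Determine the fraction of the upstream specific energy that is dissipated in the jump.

Fr₁ = 3.13 (given).
By Bélanger, y₂/y₁ = ½[√(1 + 8Fr₁²) − 1] = ½[√79.38 − 1] = 3.95.
y₂ = 3.95 × 1.40 = 5.54 ft.
E₁ = y₁(1 + Fr₁²/2) = 1.40×(1 + 3.13²/2) = 8.26 ft. ΔE = (y₂ − y₁)³/(4y₁y₂) = 2.28 ft. ΔE/E₁ = 2.28/8.26 = 0.276.

ΔE/E₁ = 0.276 (27.6%)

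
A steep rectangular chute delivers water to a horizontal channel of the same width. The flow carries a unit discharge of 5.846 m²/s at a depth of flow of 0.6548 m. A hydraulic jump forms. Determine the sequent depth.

V₁ = q/y₁ = 5.846/0.6548 = 8.928 m/s. Fr₁ = V₁/√(g·y₁) = 8.928/√(9.81×0.6548) = 3.523.
Bélanger equation: y₂/y₁ = ½[√(1 + 8Fr₁²) − 1] = ½[√100.27 − 1] = 4.507.
y₂ = 4.507 × 0.6548 = 2.951 m.

y₂ = 2.951 m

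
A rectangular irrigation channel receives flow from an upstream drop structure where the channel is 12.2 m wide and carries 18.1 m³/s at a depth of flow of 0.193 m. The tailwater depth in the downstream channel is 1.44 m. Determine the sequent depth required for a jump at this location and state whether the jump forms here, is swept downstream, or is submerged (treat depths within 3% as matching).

y₂ = 1.43 m; the jump forms here

q = Q/b = 18.1/12.2 = 1.48 m²/s; V₁ = q/y₁ = 7.69 m/s. Fr₁ = V₁/√(g·y₁) = 5.59.
By Bélanger, y₂/y₁ = ½[√(1 + 8Fr₁²) − 1] = ½[√250.7 − 1] = 7.42.
y₂ = 7.42 × 0.193 = 1.43 m.
Tailwater y_tw = 1.44 m: y_tw ≈ y₂, so the jump forms here.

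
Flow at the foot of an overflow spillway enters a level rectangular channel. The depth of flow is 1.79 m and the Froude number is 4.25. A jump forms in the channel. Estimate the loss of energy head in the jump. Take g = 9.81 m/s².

Fr₁ = 4.25 (given).
Conjugate-depth relation: y₂/y₁ = ½[√(1 + 8Fr₁²) − 1] = ½[√145.5 − 1] = 5.53.
y₂ = 5.53 × 1.79 = 9.90 m.
Head loss: ΔE = (y₂ − y₁)³/(4y₁y₂) = (9.90 − 1.79)³/(4×1.79×9.90) = 534/70.9 = 7.53 m.

ΔE = 7.53 m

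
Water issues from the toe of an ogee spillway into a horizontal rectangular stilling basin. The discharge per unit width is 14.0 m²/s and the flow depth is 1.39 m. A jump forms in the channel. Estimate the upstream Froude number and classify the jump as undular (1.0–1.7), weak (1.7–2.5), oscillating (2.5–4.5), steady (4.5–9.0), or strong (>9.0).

Fr₁ = 2.73; oscillating jump

V₁ = q/y₁ = 14.0/1.39 = 10.1 m/s. Fr₁ = V₁/√(g·y₁) = 10.1/√(9.81×1.39) = 2.73.
Fr₁ = 2.73 lies in the oscillating range.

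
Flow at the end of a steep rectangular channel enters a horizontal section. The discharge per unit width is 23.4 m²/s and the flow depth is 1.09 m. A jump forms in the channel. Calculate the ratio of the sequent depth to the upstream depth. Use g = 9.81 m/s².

V₁ = q/y₁ = 23.4/1.09 = 21.5 m/s. Fr₁ = V₁/√(g·y₁) = 21.5/√(9.81×1.09) = 6.57.
Conjugate-depth relation: y₂/y₁ = ½[√(1 + 8Fr₁²) − 1] = ½[√345.8 − 1] = 8.80.

y₂/y₁ = 8.80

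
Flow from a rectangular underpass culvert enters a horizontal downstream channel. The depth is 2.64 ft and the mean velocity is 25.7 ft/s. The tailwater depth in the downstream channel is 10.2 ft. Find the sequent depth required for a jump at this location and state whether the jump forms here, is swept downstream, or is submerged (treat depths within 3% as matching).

y₂ = 9.17 ft; the jump is submerged

Fr₁ = V₁/√(g·y₁) = 25.7/√(32.2×2.64) = 2.79.
Bélanger equation: y₂/y₁ = ½[√(1 + 8Fr₁²) − 1] = ½[√63.16 − 1] = 3.47.
y₂ = 3.47 × 2.64 = 9.17 ft.
Tailwater y_tw = 10.2 ft: y_tw > y₂, so the jump is submerged.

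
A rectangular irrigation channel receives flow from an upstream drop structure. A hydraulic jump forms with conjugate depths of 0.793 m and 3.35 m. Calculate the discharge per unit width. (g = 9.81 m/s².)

q = 7.35 m²/s

For a rectangular channel the momentum equation gives q² = ½·g·y₁·y₂·(y₁ + y₂) = ½×9.81×0.793×3.35×4.14 = 54.0.
q = √54.0 = 7.35 m²/s.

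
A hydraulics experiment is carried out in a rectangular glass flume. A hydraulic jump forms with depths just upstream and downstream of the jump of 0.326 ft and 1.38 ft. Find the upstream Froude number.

Fr₁ = 3.33

For a rectangular channel the momentum equation gives q² = ½·g·y₁·y₂·(y₁ + y₂) = ½×32.2×0.326×1.38×1.71 = 12.4.
q = √12.4 = 3.52 ft²/s.
V₁ = q/y₁ = 10.8 ft/s; Fr₁ = V₁/√(g·y₁) = 3.33.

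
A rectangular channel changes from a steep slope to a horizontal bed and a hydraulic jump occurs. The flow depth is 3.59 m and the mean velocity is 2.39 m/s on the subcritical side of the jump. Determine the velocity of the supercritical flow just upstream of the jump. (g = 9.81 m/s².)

V₁ = 9.27 m/s

Fr₂ = V₂/√(g·y₂) = 2.39/√(9.81×3.59) = 0.403.
Since the conjugate-depth ratio holds either way, y₁/y₂ = ½[√(1 + 8Fr₂²) − 1] = ½[√2.298 − 1] = 0.258.
y₁ = 0.258 × 3.59 = 0.926 m.
V₁ = q/y₁ = 8.58/0.926 = 9.27 m/s.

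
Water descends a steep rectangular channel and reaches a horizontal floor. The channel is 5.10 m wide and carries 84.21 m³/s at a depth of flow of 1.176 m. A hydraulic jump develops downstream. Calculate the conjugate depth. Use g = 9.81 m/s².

y₂ = 6.312 m

q = Q/b = 84.21/5.10 = 16.51 m²/s; V₁ = q/y₁ = 14.04 m/s. Fr₁ = V₁/√(g·y₁) = 4.134.
Sequent-depth ratio: y₂/y₁ = ½[√(1 + 8Fr₁²) − 1] = ½[√137.71 − 1] = 5.367.
y₂ = 5.367 × 1.176 = 6.312 m.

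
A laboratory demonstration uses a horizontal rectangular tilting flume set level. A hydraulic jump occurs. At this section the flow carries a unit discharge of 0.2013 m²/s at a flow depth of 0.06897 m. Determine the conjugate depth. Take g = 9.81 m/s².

y₂ = 0.3133 m

V₁ = q/y₁ = 0.2013/0.06897 = 2.919 m/s. Fr₁ = V₁/√(g·y₁) = 2.919/√(9.81×0.06897) = 3.548.
By Bélanger, y₂/y₁ = ½[√(1 + 8Fr₁²) − 1] = ½[√101.72 − 1] = 4.543.
y₂ = 4.543 × 0.06897 = 0.3133 m.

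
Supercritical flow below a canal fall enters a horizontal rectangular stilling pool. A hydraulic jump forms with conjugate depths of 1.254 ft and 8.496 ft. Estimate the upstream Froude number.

Fr₁ = 5.132

For a rectangular channel the momentum equation gives q² = ½·g·y₁·y₂·(y₁ + y₂) = ½×32.2×1.254×8.496×9.750 = 1672.
q = √1672 = 40.90 ft²/s.
V₁ = q/y₁ = 32.61 ft/s; Fr₁ = V₁/√(g·y₁) = 5.132.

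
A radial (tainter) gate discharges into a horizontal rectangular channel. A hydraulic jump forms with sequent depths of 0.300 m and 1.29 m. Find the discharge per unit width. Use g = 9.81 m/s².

q = 1.74 m²/s

For a rectangular channel the momentum equation gives q² = ½·g·y₁·y₂·(y₁ + y₂) = ½×9.81×0.300×1.29×1.59 = 3.02.
q = √3.02 = 1.74 m²/s.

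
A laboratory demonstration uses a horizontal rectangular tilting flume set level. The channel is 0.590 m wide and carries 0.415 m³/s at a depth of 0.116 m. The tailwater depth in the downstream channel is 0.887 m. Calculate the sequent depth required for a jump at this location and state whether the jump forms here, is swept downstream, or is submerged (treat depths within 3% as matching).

y₂ = 0.876 m; the jump forms here

q = Q/b = 0.415/0.590 = 0.703 m²/s; V₁ = q/y₁ = 6.06 m/s. Fr₁ = V₁/√(g·y₁) = 5.68.
Sequent-depth ratio: y₂/y₁ = ½[√(1 + 8Fr₁²) − 1] = ½[√259.5 − 1] = 7.55.
y₂ = 7.55 × 0.116 = 0.876 m.
Tailwater y_tw = 0.887 m: y_tw ≈ y₂, so the jump forms here.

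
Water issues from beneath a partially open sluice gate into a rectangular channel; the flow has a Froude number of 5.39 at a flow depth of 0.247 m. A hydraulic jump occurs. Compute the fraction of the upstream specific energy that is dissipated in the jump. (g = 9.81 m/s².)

ΔE/E₁ = 0.522 (52.2%)

Fr₁ = 5.39 (given).
From the momentum equation for a rectangular channel, y₂/y₁ = ½[√(1 + 8Fr₁²) − 1] = ½[√233.4 − 1] = 7.14.
y₂ = 7.14 × 0.247 = 1.76 m.
E₁ = y₁(1 + Fr₁²/2) = 0.247×(1 + 5.39²/2) = 3.83 m. ΔE = (y₂ − y₁)³/(4y₁y₂) = 2.00 m. ΔE/E₁ = 2.00/3.83 = 0.522.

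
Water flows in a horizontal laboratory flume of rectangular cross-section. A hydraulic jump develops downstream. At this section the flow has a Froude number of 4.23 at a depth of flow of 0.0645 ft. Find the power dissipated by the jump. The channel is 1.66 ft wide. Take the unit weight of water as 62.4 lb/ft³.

Fr₁ = 4.23 (given).
Sequent-depth ratio: y₂/y₁ = ½[√(1 + 8Fr₁²) − 1] = ½[√144.1 − 1] = 5.50.
y₂ = 5.50 × 0.0645 = 0.355 ft.
Head loss: ΔE = (y₂ − y₁)³/(4y₁y₂) = (0.355 − 0.0645)³/(4×0.0645×0.355) = 0.0245/0.0916 = 0.268 ft.
V₁ = Fr₁·√(g·y₁) = 4.23×√(32.2×0.0645) = 6.10 ft/s; q = V₁·y₁ = 0.393 ft²/s. Q = q·b = 0.393 × 1.66 = 0.653 cfs. P = γ·Q·ΔE/550 = 62.4 × 0.653 × 0.268 / 550 = 0.0198 hp.

P = 0.0198 hp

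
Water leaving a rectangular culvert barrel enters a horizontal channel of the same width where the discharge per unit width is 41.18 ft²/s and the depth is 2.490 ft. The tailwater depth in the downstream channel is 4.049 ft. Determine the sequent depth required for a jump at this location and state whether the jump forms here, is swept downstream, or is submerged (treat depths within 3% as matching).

y₂ = 5.377 ft; the jump is swept downstream

V₁ = q/y₁ = 41.18/2.490 = 16.54 ft/s. Fr₁ = V₁/√(g·y₁) = 16.54/√(32.2×2.490) = 1.847.
Sequent-depth ratio: y₂/y₁ = ½[√(1 + 8Fr₁²) − 1] = ½[√28.290 − 1] = 2.159.
y₂ = 2.159 × 2.490 = 5.377 ft.
Tailwater y_tw = 4.049 ft: y_tw < y₂, so the jump is swept downstream.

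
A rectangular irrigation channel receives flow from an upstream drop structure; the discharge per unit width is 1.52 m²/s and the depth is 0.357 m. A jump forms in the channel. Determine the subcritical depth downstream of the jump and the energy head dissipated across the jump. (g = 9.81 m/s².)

y₂ = 0.984 m; ΔE = 0.175 m

V₁ = q/y₁ = 1.52/0.357 = 4.26 m/s. Fr₁ = V₁/√(g·y₁) = 4.26/√(9.81×0.357) = 2.28.
From the momentum equation for a rectangular channel, y₂/y₁ = ½[√(1 + 8Fr₁²) − 1] = ½[√42.41 − 1] = 2.76.
y₂ = 2.76 × 0.357 = 0.984 m.
V₂ = q/y₂ = 1.52/0.984 = 1.54 m/s. E₁ = y₁ + V₁²/2g = 1.28 m; E₂ = y₂ + V₂²/2g = 1.11 m. ΔE = E₁ − E₂ = 0.175 m.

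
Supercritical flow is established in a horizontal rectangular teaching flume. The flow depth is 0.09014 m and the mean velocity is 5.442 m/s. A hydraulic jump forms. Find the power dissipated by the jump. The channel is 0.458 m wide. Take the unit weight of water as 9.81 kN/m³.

Fr₁ = V₁/√(g·y₁) = 5.442/√(9.81×0.09014) = 5.787.
Sequent-depth ratio: y₂/y₁ = ½[√(1 + 8Fr₁²) − 1] = ½[√268.93 − 1] = 7.700.
y₂ = 7.700 × 0.09014 = 0.6940 m.
Head loss: ΔE = (y₂ − y₁)³/(4y₁y₂) = (0.6940 − 0.09014)³/(4×0.09014×0.6940) = 0.2202/0.2502 = 0.8801 m.
q = V₁·y₁ = 5.442 × 0.09014 = 0.4905 m²/s. Q = q·b = 0.4905 × 0.458 = 0.2247 m³/s. P = γ·Q·ΔE = 9.81 × 0.2247 × 0.8801 = 1.940 kW.

P = 1.940 kW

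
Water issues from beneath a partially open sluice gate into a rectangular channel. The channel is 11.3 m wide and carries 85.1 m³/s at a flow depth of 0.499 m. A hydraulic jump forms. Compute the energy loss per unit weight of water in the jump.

ΔE = 7.40 m

q = Q/b = 85.1/11.3 = 7.53 m²/s; V₁ = q/y₁ = 15.1 m/s. Fr₁ = V₁/√(g·y₁) = 6.82.
By Bélanger, y₂/y₁ = ½[√(1 + 8Fr₁²) − 1] = ½[√373.2 − 1] = 9.16.
y₂ = 9.16 × 0.499 = 4.57 m.
V₂ = q/y₂ = 7.53/4.57 = 1.65 m/s. E₁ = y₁ + V₁²/2g = 12.1 m; E₂ = y₂ + V₂²/2g = 4.71 m. ΔE = E₁ − E₂ = 7.40 m.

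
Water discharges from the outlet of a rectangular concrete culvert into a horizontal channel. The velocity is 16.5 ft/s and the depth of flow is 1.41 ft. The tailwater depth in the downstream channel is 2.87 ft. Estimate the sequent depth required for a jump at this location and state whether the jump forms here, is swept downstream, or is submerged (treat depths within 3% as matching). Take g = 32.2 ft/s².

y₂ = 4.23 ft; the jump is swept downstream

Fr₁ = V₁/√(g·y₁) = 16.5/√(32.2×1.41) = 2.45.
Conjugate-depth relation: y₂/y₁ = ½[√(1 + 8Fr₁²) − 1] = ½[√48.97 − 1] = 3.00.
y₂ = 3.00 × 1.41 = 4.23 ft.
Tailwater y_tw = 2.87 ft: y_tw < y₂, so the jump is swept downstream.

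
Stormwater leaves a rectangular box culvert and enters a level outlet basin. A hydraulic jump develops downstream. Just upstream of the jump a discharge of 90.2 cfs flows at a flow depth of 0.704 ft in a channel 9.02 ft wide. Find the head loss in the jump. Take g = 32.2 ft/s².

ΔE = 0.975 ft

q = Q/b = 90.2/9.02 = 10.0 ft²/s; V₁ = q/y₁ = 14.2 ft/s. Fr₁ = V₁/√(g·y₁) = 2.98.
Bélanger equation: y₂/y₁ = ½[√(1 + 8Fr₁²) − 1] = ½[√72.21 − 1] = 3.75.
y₂ = 3.75 × 0.704 = 2.64 ft.
Head loss: ΔE = (y₂ − y₁)³/(4y₁y₂) = (2.64 − 0.704)³/(4×0.704×2.64) = 7.25/7.43 = 0.975 ft.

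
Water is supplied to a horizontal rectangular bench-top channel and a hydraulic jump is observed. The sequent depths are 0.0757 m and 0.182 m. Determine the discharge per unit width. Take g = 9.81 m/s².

For a rectangular channel the momentum equation gives q² = ½·g·y₁·y₂·(y₁ + y₂) = ½×9.81×0.0757×0.182×0.258 = 0.0174.
q = √0.0174 = 0.132 m²/s.

q = 0.132 m²/s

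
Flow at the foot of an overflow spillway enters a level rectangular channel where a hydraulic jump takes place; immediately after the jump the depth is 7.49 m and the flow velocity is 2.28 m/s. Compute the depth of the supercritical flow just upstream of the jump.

Fr₂ = V₂/√(g·y₂) = 2.28/√(9.81×7.49) = 0.266.
Applying the sequent-depth relation in reverse, y₁/y₂ = ½[√(1 + 8Fr₂²) − 1] = ½[√1.566 − 1] = 0.126.
y₁ = 0.126 × 7.49 = 0.941 m.

y₁ = 0.941 m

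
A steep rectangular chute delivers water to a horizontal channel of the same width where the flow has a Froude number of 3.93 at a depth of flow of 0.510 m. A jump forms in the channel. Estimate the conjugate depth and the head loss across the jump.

Fr₁ = 3.93 (given).
Sequent-depth ratio: y₂/y₁ = ½[√(1 + 8Fr₁²) − 1] = ½[√124.6 − 1] = 5.08.
y₂ = 5.08 × 0.510 = 2.59 m.
V₁ = Fr₁·√(g·y₁) = 3.93×√(9.81×0.510) = 8.79 m/s; q = V₁·y₁ = 4.48 m²/s. V₂ = q/y₂ = 4.48/2.59 = 1.73 m/s. E₁ = y₁ + V₁²/2g = 4.45 m; E₂ = y₂ + V₂²/2g = 2.74 m. ΔE = E₁ − E₂ = 1.70 m.

y₂ = 2.59 m; ΔE = 1.70 m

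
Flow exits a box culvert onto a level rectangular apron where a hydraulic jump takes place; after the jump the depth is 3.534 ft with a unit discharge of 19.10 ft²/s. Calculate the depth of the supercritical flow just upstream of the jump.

y₁ = 1.321 ft

V₂ = q/y₂ = 19.10/3.534 = 5.405 ft/s; Fr₂ = V₂/√(g·y₂) = 0.5066.
Applying the sequent-depth relation in reverse, y₁/y₂ = ½[√(1 + 8Fr₂²) − 1] = ½[√3.0535 − 1] = 0.3737.
y₁ = 0.3737 × 3.534 = 1.321 ft.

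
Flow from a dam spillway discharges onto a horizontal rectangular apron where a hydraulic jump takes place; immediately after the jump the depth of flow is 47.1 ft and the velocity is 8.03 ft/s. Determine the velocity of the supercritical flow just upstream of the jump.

V₁ = 102 ft/s

Fr₂ = V₂/√(g·y₂) = 8.03/√(32.2×47.1) = 0.206.
Applying the sequent-depth relation in reverse, y₁/y₂ = ½[√(1 + 8Fr₂²) − 1] = ½[√1.340 − 1] = 0.0788.
y₁ = 0.0788 × 47.1 = 3.71 ft.
V₁ = q/y₁ = 378/3.71 = 102 ft/s.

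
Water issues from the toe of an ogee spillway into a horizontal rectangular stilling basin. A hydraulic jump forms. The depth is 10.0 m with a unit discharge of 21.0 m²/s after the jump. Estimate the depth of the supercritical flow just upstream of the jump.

V₂ = q/y₂ = 21.0/10.0 = 2.10 m/s; Fr₂ = V₂/√(g·y₂) = 0.212.
From the momentum equation (using Fr₂), y₁/y₂ = ½[√(1 + 8Fr₂²) − 1] = ½[√1.360 − 1] = 0.0830.
y₁ = 0.0830 × 10.0 = 0.830 m.

y₁ = 0.830 m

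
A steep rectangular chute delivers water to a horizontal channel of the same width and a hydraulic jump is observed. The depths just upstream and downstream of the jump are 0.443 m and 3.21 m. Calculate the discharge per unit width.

q = 5.05 m²/s

For a rectangular channel the momentum equation gives q² = ½·g·y₁·y₂·(y₁ + y₂) = ½×9.81×0.443×3.21×3.65 = 25.5.
q = √25.5 = 5.05 m²/s.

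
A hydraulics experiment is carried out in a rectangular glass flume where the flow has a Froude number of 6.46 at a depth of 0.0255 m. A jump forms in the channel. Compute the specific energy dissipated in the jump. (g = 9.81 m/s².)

Fr₁ = 6.46 (given).
By Bélanger, y₂/y₁ = ½[√(1 + 8Fr₁²) − 1] = ½[√334.9 − 1] = 8.65.
y₂ = 8.65 × 0.0255 = 0.221 m.
V₁ = Fr₁·√(g·y₁) = 6.46×√(9.81×0.0255) = 3.23 m/s; q = V₁·y₁ = 0.0824 m²/s. V₂ = q/y₂ = 0.0824/0.221 = 0.374 m/s. E₁ = y₁ + V₁²/2g = 0.558 m; E₂ = y₂ + V₂²/2g = 0.228 m. ΔE = E₁ − E₂ = 0.330 m.

ΔE = 0.330 m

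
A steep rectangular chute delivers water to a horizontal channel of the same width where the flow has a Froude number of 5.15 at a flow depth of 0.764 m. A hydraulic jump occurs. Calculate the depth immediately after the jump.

y₂ = 5.20 m

Fr₁ = 5.15 (given).
Conjugate-depth relation: y₂/y₁ = ½[√(1 + 8Fr₁²) − 1] = ½[√213.2 − 1] = 6.80.
y₂ = 6.80 × 0.764 = 5.20 m.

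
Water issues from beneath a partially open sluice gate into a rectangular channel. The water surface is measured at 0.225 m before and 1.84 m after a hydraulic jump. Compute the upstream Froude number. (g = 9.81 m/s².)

For a rectangular channel the momentum equation gives q² = ½·g·y₁·y₂·(y₁ + y₂) = ½×9.81×0.225×1.84×2.06 = 4.19.
q = √4.19 = 2.05 m²/s.
V₁ = q/y₁ = 9.10 m/s; Fr₁ = V₁/√(g·y₁) = 6.13.

Fr₁ = 6.13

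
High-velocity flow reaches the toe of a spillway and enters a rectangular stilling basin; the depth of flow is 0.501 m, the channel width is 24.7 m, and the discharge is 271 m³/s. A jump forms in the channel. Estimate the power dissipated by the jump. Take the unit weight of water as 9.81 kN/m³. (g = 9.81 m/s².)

P = 48006 kW

q = Q/b = 271/24.7 = 11.0 m²/s; V₁ = q/y₁ = 21.9 m/s. Fr₁ = V₁/√(g·y₁) = 9.88.
Conjugate-depth relation: y₂/y₁ = ½[√(1 + 8Fr₁²) − 1] = ½[√781.6 − 1] = 13.5.
y₂ = 13.5 × 0.501 = 6.75 m.
Head loss: ΔE = (y₂ − y₁)³/(4y₁y₂) = (6.75 − 0.501)³/(4×0.501×6.75) = 244/13.5 = 18.1 m.
P = γ·Q·ΔE = 9.81 × 271 × 18.1 = 48006 kW.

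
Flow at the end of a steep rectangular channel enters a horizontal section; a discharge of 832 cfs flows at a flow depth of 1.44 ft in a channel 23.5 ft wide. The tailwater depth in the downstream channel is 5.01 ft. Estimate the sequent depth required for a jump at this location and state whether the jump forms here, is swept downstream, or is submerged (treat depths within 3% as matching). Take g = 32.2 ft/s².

y₂ = 6.67 ft; the jump is swept downstream

q = Q/b = 832/23.5 = 35.4 ft²/s; V₁ = q/y₁ = 24.6 ft/s. Fr₁ = V₁/√(g·y₁) = 3.61.
Sequent-depth ratio: y₂/y₁ = ½[√(1 + 8Fr₁²) − 1] = ½[√105.3 − 1] = 4.63.
y₂ = 4.63 × 1.44 = 6.67 ft.
Tailwater y_tw = 5.01 ft: y_tw < y₂, so the jump is swept downstream.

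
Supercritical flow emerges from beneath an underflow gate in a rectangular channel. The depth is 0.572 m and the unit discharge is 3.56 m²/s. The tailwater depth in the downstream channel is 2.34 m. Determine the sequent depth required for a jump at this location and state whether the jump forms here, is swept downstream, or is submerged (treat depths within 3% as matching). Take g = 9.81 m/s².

y₂ = 1.86 m; the jump is submerged

V₁ = q/y₁ = 3.56/0.572 = 6.22 m/s. Fr₁ = V₁/√(g·y₁) = 6.22/√(9.81×0.572) = 2.63.
By Bélanger, y₂/y₁ = ½[√(1 + 8Fr₁²) − 1] = ½[√56.22 − 1] = 3.25.
y₂ = 3.25 × 0.572 = 1.86 m.
Tailwater y_tw = 2.34 m: y_tw > y₂, so the jump is submerged.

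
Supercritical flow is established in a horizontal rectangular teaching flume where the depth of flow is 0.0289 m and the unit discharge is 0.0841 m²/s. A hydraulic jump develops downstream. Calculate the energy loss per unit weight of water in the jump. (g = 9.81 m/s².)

V₁ = q/y₁ = 0.0841/0.0289 = 2.91 m/s. Fr₁ = V₁/√(g·y₁) = 2.91/√(9.81×0.0289) = 5.47.
By Bélanger, y₂/y₁ = ½[√(1 + 8Fr₁²) − 1] = ½[√240.0 − 1] = 7.25.
y₂ = 7.25 × 0.0289 = 0.209 m.
V₂ = q/y₂ = 0.0841/0.209 = 0.402 m/s. E₁ = y₁ + V₁²/2g = 0.461 m; E₂ = y₂ + V₂²/2g = 0.218 m. ΔE = E₁ − E₂ = 0.243 m.

ΔE = 0.243 m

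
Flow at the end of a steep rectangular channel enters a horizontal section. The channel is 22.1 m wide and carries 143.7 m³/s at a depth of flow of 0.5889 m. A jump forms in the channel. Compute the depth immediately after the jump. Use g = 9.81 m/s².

y₂ = 3.543 m

q = Q/b = 143.7/22.1 = 6.502 m²/s; V₁ = q/y₁ = 11.04 m/s. Fr₁ = V₁/√(g·y₁) = 4.594.
By Bélanger, y₂/y₁ = ½[√(1 + 8Fr₁²) − 1] = ½[√169.82 − 1] = 6.016.
y₂ = 6.016 × 0.5889 = 3.543 m.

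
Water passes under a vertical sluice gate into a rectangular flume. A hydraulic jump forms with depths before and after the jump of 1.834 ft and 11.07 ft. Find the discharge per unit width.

For a rectangular channel the momentum equation gives q² = ½·g·y₁·y₂·(y₁ + y₂) = ½×32.2×1.834×11.07×12.90 = 4218.
q = √4218 = 64.95 ft²/s.

q = 64.95 ft²/s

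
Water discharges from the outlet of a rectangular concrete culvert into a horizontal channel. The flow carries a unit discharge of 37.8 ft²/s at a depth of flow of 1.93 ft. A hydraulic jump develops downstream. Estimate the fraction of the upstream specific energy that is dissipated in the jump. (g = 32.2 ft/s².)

ΔE/E₁ = 0.173 (17.3%)

V₁ = q/y₁ = 37.8/1.93 = 19.6 ft/s. Fr₁ = V₁/√(g·y₁) = 19.6/√(32.2×1.93) = 2.48.
Conjugate-depth relation: y₂/y₁ = ½[√(1 + 8Fr₁²) − 1] = ½[√50.38 − 1] = 3.05.
y₂ = 3.05 × 1.93 = 5.88 ft.
E₁ = y₁ + V₁²/2g = 7.89 ft. ΔE = (y₂ − y₁)³/(4y₁y₂) = 1.36 ft. ΔE/E₁ = 1.36/7.89 = 0.173.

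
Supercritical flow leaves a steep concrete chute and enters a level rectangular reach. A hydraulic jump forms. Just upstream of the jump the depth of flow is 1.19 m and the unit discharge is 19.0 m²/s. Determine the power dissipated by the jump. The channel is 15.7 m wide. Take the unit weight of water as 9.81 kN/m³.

V₁ = q/y₁ = 19.0/1.19 = 16.0 m/s. Fr₁ = V₁/√(g·y₁) = 16.0/√(9.81×1.19) = 4.67.
From the momentum equation for a rectangular channel, y₂/y₁ = ½[√(1 + 8Fr₁²) − 1] = ½[√175.7 − 1] = 6.13.
y₂ = 6.13 × 1.19 = 7.29 m.
V₂ = q/y₂ = 19.0/7.29 = 2.61 m/s. E₁ = y₁ + V₁²/2g = 14.2 m; E₂ = y₂ + V₂²/2g = 7.64 m. ΔE = E₁ − E₂ = 6.55 m.
Q = q·b = 19.0 × 15.7 = 298 m³/s. P = γ·Q·ΔE = 9.81 × 298 × 6.55 = 19154 kW.

P = 19154 kW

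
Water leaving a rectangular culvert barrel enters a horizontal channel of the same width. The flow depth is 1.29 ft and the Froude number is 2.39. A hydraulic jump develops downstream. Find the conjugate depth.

y₂ = 3.76 ft

Fr₁ = 2.39 (given).
Conjugate-depth relation: y₂/y₁ = ½[√(1 + 8Fr₁²) − 1] = ½[√46.70 − 1] = 2.92.
y₂ = 2.92 × 1.29 = 3.76 ft.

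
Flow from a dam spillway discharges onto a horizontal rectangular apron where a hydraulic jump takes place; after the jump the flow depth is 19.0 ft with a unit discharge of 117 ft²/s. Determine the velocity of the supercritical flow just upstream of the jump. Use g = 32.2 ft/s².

V₂ = q/y₂ = 117/19.0 = 6.16 ft/s; Fr₂ = V₂/√(g·y₂) = 0.249.
The Bélanger relation is symmetric: y₁/y₂ = ½[√(1 + 8Fr₂²) − 1] = ½[√1.496 − 1] = 0.112.
y₁ = 0.112 × 19.0 = 2.12 ft.
V₁ = q/y₁ = 117/2.12 = 55.2 ft/s.

V₁ = 55.2 ft/s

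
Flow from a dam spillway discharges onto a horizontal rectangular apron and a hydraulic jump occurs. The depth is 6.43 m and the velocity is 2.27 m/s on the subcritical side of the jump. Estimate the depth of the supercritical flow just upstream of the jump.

y₁ = 0.919 m

Fr₂ = V₂/√(g·y₂) = 2.27/√(9.81×6.43) = 0.286.
From the momentum equation (using Fr₂), y₁/y₂ = ½[√(1 + 8Fr₂²) − 1] = ½[√1.654 − 1] = 0.143.
y₁ = 0.143 × 6.43 = 0.919 m.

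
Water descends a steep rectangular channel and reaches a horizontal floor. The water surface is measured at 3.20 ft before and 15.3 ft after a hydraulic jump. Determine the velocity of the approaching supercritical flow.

For a rectangular channel the momentum equation gives q² = ½·g·y₁·y₂·(y₁ + y₂) = ½×32.2×3.20×15.3×18.5 = 14583.
q = √14583 = 121 ft²/s.
V₁ = q/y₁ = 121/3.20 = 37.7 ft/s.

V₁ = 37.7 ft/s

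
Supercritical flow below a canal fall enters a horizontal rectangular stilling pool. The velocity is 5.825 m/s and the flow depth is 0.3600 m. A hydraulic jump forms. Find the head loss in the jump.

Fr₁ = V₁/√(g·y₁) = 5.825/√(9.81×0.3600) = 3.100.
Sequent-depth ratio: y₂/y₁ = ½[√(1 + 8Fr₁²) − 1] = ½[√77.862 − 1] = 3.912.
y₂ = 3.912 × 0.3600 = 1.408 m.
Head loss: ΔE = (y₂ − y₁)³/(4y₁y₂) = (1.408 − 0.3600)³/(4×0.3600×1.408) = 1.152/2.028 = 0.5681 m.

ΔE = 0.5681 m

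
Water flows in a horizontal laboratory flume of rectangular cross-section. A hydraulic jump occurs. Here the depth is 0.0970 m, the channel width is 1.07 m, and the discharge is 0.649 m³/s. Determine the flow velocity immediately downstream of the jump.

V₂ = 0.729 m/s

q = Q/b = 0.649/1.07 = 0.607 m²/s; V₁ = q/y₁ = 6.25 m/s. Fr₁ = V₁/√(g·y₁) = 6.41.
By Bélanger, y₂/y₁ = ½[√(1 + 8Fr₁²) − 1] = ½[√329.7 − 1] = 8.58.
y₂ = 8.58 × 0.0970 = 0.832 m.
V₂ = q/y₂ = 0.607/0.832 = 0.729 m/s.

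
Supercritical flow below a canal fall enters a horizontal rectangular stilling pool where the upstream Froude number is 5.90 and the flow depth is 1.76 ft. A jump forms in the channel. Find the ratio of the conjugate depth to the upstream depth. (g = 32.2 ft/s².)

Fr₁ = 5.90 (given).
By Bélanger, y₂/y₁ = ½[√(1 + 8Fr₁²) − 1] = ½[√279.5 − 1] = 7.86.

y₂/y₁ = 7.86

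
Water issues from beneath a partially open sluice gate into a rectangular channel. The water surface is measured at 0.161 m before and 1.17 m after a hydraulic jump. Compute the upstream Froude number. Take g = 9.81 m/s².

For a rectangular channel the momentum equation gives q² = ½·g·y₁·y₂·(y₁ + y₂) = ½×9.81×0.161×1.17×1.33 = 1.23.
q = √1.23 = 1.11 m²/s.
V₁ = q/y₁ = 6.89 m/s; Fr₁ = V₁/√(g·y₁) = 5.48.

Fr₁ = 5.48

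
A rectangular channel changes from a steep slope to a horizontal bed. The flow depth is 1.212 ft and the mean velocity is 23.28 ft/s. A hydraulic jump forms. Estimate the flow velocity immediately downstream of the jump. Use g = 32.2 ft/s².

Fr₁ = V₁/√(g·y₁) = 23.28/√(32.2×1.212) = 3.727.
From the momentum equation for a rectangular channel, y₂/y₁ = ½[√(1 + 8Fr₁²) − 1] = ½[√112.10 − 1] = 4.794.
y₂ = 4.794 × 1.212 = 5.810 ft.
q = V₁·y₁ = 23.28 × 1.212 = 28.22 ft²/s.
V₂ = q/y₂ = 28.22/5.810 = 4.856 ft/s.

V₂ = 4.856 ft/s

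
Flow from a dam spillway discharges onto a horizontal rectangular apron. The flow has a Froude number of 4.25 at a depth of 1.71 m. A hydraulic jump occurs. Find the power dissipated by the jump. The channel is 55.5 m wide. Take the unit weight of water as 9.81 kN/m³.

Fr₁ = 4.25 (given).
By Bélanger, y₂/y₁ = ½[√(1 + 8Fr₁²) − 1] = ½[√145.5 − 1] = 5.53.
y₂ = 5.53 × 1.71 = 9.46 m.
Head loss: ΔE = (y₂ − y₁)³/(4y₁y₂) = (9.46 − 1.71)³/(4×1.71×9.46) = 465/64.7 = 7.19 m.
V₁ = Fr₁·√(g·y₁) = 4.25×√(9.81×1.71) = 17.4 m/s; q = V₁·y₁ = 29.8 m²/s. Q = q·b = 29.8 × 55.5 = 1652 m³/s. P = γ·Q·ΔE = 9.81 × 1652 × 7.19 = 116528 kW.

P = 116528 kW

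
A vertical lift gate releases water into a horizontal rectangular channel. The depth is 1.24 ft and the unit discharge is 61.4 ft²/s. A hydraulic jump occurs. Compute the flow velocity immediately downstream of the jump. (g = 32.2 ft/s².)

V₁ = q/y₁ = 61.4/1.24 = 49.5 ft/s. Fr₁ = V₁/√(g·y₁) = 49.5/√(32.2×1.24) = 7.84.
By Bélanger, y₂/y₁ = ½[√(1 + 8Fr₁²) − 1] = ½[√492.3 − 1] = 10.6.
y₂ = 10.6 × 1.24 = 13.1 ft.
V₂ = q/y₂ = 61.4/13.1 = 4.67 ft/s.

V₂ = 4.67 ft/s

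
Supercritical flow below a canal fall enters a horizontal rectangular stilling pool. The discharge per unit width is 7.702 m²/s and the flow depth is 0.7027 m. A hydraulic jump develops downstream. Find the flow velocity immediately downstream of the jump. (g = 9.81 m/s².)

V₁ = q/y₁ = 7.702/0.7027 = 10.96 m/s. Fr₁ = V₁/√(g·y₁) = 10.96/√(9.81×0.7027) = 4.175.
By Bélanger, y₂/y₁ = ½[√(1 + 8Fr₁²) − 1] = ½[√140.42 − 1] = 5.425.
y₂ = 5.425 × 0.7027 = 3.812 m.
V₂ = q/y₂ = 7.702/3.812 = 2.020 m/s.

V₂ = 2.020 m/s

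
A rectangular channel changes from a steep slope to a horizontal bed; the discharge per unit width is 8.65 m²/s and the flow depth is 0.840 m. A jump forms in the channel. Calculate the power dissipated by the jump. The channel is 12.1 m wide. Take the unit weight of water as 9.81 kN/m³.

V₁ = q/y₁ = 8.65/0.840 = 10.3 m/s. Fr₁ = V₁/√(g·y₁) = 10.3/√(9.81×0.840) = 3.59.
By Bélanger, y₂/y₁ = ½[√(1 + 8Fr₁²) − 1] = ½[√103.9 − 1] = 4.60.
y₂ = 4.60 × 0.840 = 3.86 m.
V₂ = q/y₂ = 8.65/3.86 = 2.24 m/s. E₁ = y₁ + V₁²/2g = 6.24 m; E₂ = y₂ + V₂²/2g = 4.12 m. ΔE = E₁ − E₂ = 2.13 m.
Q = q·b = 8.65 × 12.1 = 105 m³/s. P = γ·Q·ΔE = 9.81 × 105 × 2.13 = 2184 kW.

P = 2184 kW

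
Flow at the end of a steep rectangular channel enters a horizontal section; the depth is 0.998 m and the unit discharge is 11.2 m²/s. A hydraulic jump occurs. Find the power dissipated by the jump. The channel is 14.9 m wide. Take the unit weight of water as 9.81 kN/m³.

P = 4135 kW

V₁ = q/y₁ = 11.2/0.998 = 11.2 m/s. Fr₁ = V₁/√(g·y₁) = 11.2/√(9.81×0.998) = 3.59.
Conjugate-depth relation: y₂/y₁ = ½[√(1 + 8Fr₁²) − 1] = ½[√103.9 − 1] = 4.60.
y₂ = 4.60 × 0.998 = 4.59 m.
Head loss: ΔE = (y₂ − y₁)³/(4y₁y₂) = (4.59 − 0.998)³/(4×0.998×4.59) = 46.3/18.3 = 2.53 m.
Q = q·b = 11.2 × 14.9 = 167 m³/s. P = γ·Q·ΔE = 9.81 × 167 × 2.53 = 4135 kW.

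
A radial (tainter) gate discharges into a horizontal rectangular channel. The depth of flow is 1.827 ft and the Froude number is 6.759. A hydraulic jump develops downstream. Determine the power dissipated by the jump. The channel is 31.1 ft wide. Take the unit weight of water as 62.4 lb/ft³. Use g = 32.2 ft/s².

Fr₁ = 6.759 (given).
By Bélanger, y₂/y₁ = ½[√(1 + 8Fr₁²) − 1] = ½[√366.47 − 1] = 9.072.
y₂ = 9.072 × 1.827 = 16.57 ft.
Head loss: ΔE = (y₂ − y₁)³/(4y₁y₂) = (16.57 − 1.827)³/(4×1.827×16.57) = 3207/121.1 = 26.48 ft.
V₁ = Fr₁·√(g·y₁) = 6.759×√(32.2×1.827) = 51.84 ft/s; q = V₁·y₁ = 94.71 ft²/s. Q = q·b = 94.71 × 31.1 = 2946 cfs. P = γ·Q·ΔE/550 = 62.4 × 2946 × 26.48 / 550 = 8849 hp.

P = 8849 hp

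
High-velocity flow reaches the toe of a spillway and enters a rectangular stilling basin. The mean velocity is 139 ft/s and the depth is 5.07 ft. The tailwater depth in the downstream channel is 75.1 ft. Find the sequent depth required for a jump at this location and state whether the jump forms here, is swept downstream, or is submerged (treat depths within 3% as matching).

Fr₁ = V₁/√(g·y₁) = 139/√(32.2×5.07) = 10.9.
From the momentum equation for a rectangular channel, y₂/y₁ = ½[√(1 + 8Fr₁²) − 1] = ½[√947.8 − 1] = 14.9.
y₂ = 14.9 × 5.07 = 75.5 ft.
Tailwater y_tw = 75.1 ft: y_tw ≈ y₂, so the jump forms here.

y₂ = 75.5 ft; the jump forms here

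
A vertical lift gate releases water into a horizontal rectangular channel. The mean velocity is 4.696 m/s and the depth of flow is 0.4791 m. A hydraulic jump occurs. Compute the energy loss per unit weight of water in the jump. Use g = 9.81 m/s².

ΔE = 0.1898 m

Fr₁ = V₁/√(g·y₁) = 4.696/√(9.81×0.4791) = 2.166.
By Bélanger, y₂/y₁ = ½[√(1 + 8Fr₁²) − 1] = ½[√38.536 − 1] = 2.604.
y₂ = 2.604 × 0.4791 = 1.248 m.
Head loss: ΔE = (y₂ − y₁)³/(4y₁y₂) = (1.248 − 0.4791)³/(4×0.4791×1.248) = 0.4537/2.391 = 0.1898 m.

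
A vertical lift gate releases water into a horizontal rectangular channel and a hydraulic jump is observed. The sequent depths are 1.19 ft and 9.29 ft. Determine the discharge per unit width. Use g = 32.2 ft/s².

For a rectangular channel the momentum equation gives q² = ½·g·y₁·y₂·(y₁ + y₂) = ½×32.2×1.19×9.29×10.5 = 1865.
q = √1865 = 43.2 ft²/s.

q = 43.2 ft²/s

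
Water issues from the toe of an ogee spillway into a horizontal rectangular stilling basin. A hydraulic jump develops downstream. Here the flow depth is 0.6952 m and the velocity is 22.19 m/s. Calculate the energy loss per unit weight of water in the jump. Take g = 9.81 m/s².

Fr₁ = V₁/√(g·y₁) = 22.19/√(9.81×0.6952) = 8.497.
Bélanger equation: y₂/y₁ = ½[√(1 + 8Fr₁²) − 1] = ½[√578.60 − 1] = 11.53.
y₂ = 11.53 × 0.6952 = 8.014 m.
q = V₁·y₁ = 22.19 × 0.6952 = 15.43 m²/s. V₂ = q/y₂ = 15.43/8.014 = 1.925 m/s. E₁ = y₁ + V₁²/2g = 25.79 m; E₂ = y₂ + V₂²/2g = 8.202 m. ΔE = E₁ − E₂ = 17.59 m.

ΔE = 17.59 m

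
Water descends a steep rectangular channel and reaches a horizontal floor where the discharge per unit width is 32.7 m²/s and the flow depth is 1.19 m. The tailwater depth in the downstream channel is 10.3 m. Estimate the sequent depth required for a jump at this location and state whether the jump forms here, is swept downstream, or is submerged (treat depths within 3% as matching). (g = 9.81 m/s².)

y₂ = 13.0 m; the jump is swept downstream

V₁ = q/y₁ = 32.7/1.19 = 27.5 m/s. Fr₁ = V₁/√(g·y₁) = 27.5/√(9.81×1.19) = 8.04.
Conjugate-depth relation: y₂/y₁ = ½[√(1 + 8Fr₁²) − 1] = ½[√518.5 − 1] = 10.9.
y₂ = 10.9 × 1.19 = 13.0 m.
Tailwater y_tw = 10.3 m: y_tw < y₂, so the jump is swept downstream.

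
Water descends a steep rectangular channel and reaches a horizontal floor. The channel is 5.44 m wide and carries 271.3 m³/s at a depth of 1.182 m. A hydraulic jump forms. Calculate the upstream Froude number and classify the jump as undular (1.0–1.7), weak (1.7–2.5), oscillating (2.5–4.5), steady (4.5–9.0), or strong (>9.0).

Fr₁ = 12.39; strong jump

q = Q/b = 271.3/5.44 = 49.87 m²/s; V₁ = q/y₁ = 42.19 m/s. Fr₁ = V₁/√(g·y₁) = 12.39.
Fr₁ = 12.39 lies in the strong range.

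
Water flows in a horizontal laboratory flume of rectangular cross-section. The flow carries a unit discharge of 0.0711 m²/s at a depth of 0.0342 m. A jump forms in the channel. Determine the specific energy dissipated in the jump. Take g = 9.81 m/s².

ΔE = 0.0867 m

V₁ = q/y₁ = 0.0711/0.0342 = 2.08 m/s. Fr₁ = V₁/√(g·y₁) = 2.08/√(9.81×0.0342) = 3.59.
Conjugate-depth relation: y₂/y₁ = ½[√(1 + 8Fr₁²) − 1] = ½[√104.1 − 1] = 4.60.
y₂ = 4.60 × 0.0342 = 0.157 m.
V₂ = q/y₂ = 0.0711/0.157 = 0.452 m/s. E₁ = y₁ + V₁²/2g = 0.254 m; E₂ = y₂ + V₂²/2g = 0.168 m. ΔE = E₁ − E₂ = 0.0867 m.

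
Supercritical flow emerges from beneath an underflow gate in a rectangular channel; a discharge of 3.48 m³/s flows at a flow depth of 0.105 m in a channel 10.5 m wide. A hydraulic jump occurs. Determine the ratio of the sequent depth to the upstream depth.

q = Q/b = 3.48/10.5 = 0.331 m²/s; V₁ = q/y₁ = 3.16 m/s. Fr₁ = V₁/√(g·y₁) = 3.11.
Sequent-depth ratio: y₂/y₁ = ½[√(1 + 8Fr₁²) − 1] = ½[√78.38 − 1] = 3.93.

y₂/y₁ = 3.93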